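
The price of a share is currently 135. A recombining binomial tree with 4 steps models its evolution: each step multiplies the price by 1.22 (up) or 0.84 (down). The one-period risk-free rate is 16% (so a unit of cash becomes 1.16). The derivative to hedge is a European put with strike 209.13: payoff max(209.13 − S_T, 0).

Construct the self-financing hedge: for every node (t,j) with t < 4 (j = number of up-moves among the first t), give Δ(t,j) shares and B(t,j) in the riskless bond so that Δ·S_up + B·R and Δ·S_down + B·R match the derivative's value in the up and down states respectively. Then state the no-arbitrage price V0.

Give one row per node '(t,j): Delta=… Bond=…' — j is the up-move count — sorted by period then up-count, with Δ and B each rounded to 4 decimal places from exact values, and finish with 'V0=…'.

The replicating-portfolio and risk-neutral prices coincide; use p* = (1.16−0.84)/(1.22−0.84) = 0.8421 for the latter.
Terminal values V(4,·): V(4,0)=141.9174, V(4,1)=111.5117, V(4,2)=67.3510, V(4,3)=3.2128, V(4,4)=0.0000
(3,0): S=80.0150. Δ = (V_up−V_dn)/(S_up−S_dn) = (111.5117−141.9174)/(97.6183−67.2126) = -1.0000. V = [p*·111.5117 + (1−p*)·141.9174]/1.16 = 100.2694. B = V − Δ·S = 180.2845.
(3,1): S=116.2123. Δ = (V_up−V_dn)/(S_up−S_dn) = (67.3510−111.5117)/(141.7790−97.6183) = -1.0000. V = [p*·67.3510 + (1−p*)·111.5117]/1.16 = 64.0722. B = V − Δ·S = 180.2845.
(3,2): S=168.7846. Δ = (V_up−V_dn)/(S_up−S_dn) = (3.2128−67.3510)/(205.9172−141.7790) = -1.0000. V = [p*·3.2128 + (1−p*)·67.3510]/1.16 = 11.4999. B = V − Δ·S = 180.2845.
(3,3): S=245.1395. Δ = (V_up−V_dn)/(S_up−S_dn) = (0.0000−3.2128)/(299.0702−205.9172) = -0.0345. V = [p*·0.0000 + (1−p*)·3.2128]/1.16 = 0.4373. B = V − Δ·S = 8.8922.
(2,0): S=95.2560. Δ = (V_up−V_dn)/(S_up−S_dn) = (64.0722−100.2694)/(116.2123−80.0150) = -1.0000. V = [p*·64.0722 + (1−p*)·100.2694]/1.16 = 60.1617. B = V − Δ·S = 155.4177.
(2,1): S=138.3480. Δ = (V_up−V_dn)/(S_up−S_dn) = (11.4999−64.0722)/(168.7846−116.2123) = -1.0000. V = [p*·11.4999 + (1−p*)·64.0722]/1.16 = 17.0697. B = V − Δ·S = 155.4177.
(2,2): S=200.9340. Δ = (V_up−V_dn)/(S_up−S_dn) = (0.4373−11.4999)/(245.1395−168.7846) = -0.1449. V = [p*·0.4373 + (1−p*)·11.4999]/1.16 = 1.8828. B = V − Δ·S = 30.9949.
(1,0): S=113.4000. Δ = (V_up−V_dn)/(S_up−S_dn) = (17.0697−60.1617)/(138.3480−95.2560) = -1.0000. V = [p*·17.0697 + (1−p*)·60.1617]/1.16 = 20.5807. B = V − Δ·S = 133.9807.
(1,1): S=164.7000. Δ = (V_up−V_dn)/(S_up−S_dn) = (1.8828−17.0697)/(200.9340−138.3480) = -0.2427. V = [p*·1.8828 + (1−p*)·17.0697]/1.16 = 3.6903. B = V − Δ·S = 43.6557.
(0,0): S=135.0000. Δ = (V_up−V_dn)/(S_up−S_dn) = (3.6903−20.5807)/(164.7000−113.4000) = -0.3292. V = [p*·3.6903 + (1−p*)·20.5807]/1.16 = 5.4803. B = V − Δ·S = 49.9289.
Check: Δ(0,0)·S0 + B(0,0) = 5.4803 = V0.

(0,0): Delta=-0.3292 Bond=49.9289
(1,0): Delta=-1.0000 Bond=133.9807
(1,1): Delta=-0.2427 Bond=43.6557
(2,0): Delta=-1.0000 Bond=155.4177
(2,1): Delta=-1.0000 Bond=155.4177
(2,2): Delta=-0.1449 Bond=30.9949
(3,0): Delta=-1.0000 Bond=180.2845
(3,1): Delta=-1.0000 Bond=180.2845
(3,2): Delta=-1.0000 Bond=180.2845
(3,3): Delta=-0.0345 Bond=8.8922
V0=5.4803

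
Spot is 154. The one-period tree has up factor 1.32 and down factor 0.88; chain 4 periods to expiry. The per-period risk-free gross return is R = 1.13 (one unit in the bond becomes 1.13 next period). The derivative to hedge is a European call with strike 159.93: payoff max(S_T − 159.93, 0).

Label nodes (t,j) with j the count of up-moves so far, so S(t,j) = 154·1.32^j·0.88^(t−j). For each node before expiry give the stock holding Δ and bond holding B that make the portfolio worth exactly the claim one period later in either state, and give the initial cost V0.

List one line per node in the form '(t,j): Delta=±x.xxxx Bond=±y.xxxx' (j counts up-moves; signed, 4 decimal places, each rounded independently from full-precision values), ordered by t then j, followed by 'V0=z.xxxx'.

(0,0): Delta=0.8924 Bond=-77.6748
(1,0): Delta=0.7490 Bond=-68.3380
(1,1): Delta=0.9651 Bond=-102.5427
(2,0): Delta=0.4587 Bond=-42.5965
(2,1): Delta=0.8961 Bond=-103.5373
(2,2): Delta=1.0000 Bond=-125.2486
(3,0): Delta=0.0000 Bond=0.0000
(3,1): Delta=0.6910 Bond=-84.7158
(3,2): Delta=1.0000 Bond=-141.5310
(3,3): Delta=1.0000 Bond=-141.5310
V0=59.7549

Since d<R<u, set p* = (R−d)/(u−d) = 0.5682; price each node as the discounted p*-expectation of its children.
Payoff layer (t=4): V(4,0)=0.0000, V(4,1)=0.0000, V(4,2)=47.8644, V(4,3)=151.7617, V(4,4)=307.6075
(3,0): S=104.9467. Δ = (V_up−V_dn)/(S_up−S_dn) = (0.0000−0.0000)/(138.5296−92.3531) = 0.0000. V = [p*·0.0000 + (1−p*)·0.0000]/1.13 = 0.0000. B = V − Δ·S = 0.0000.
(3,1): S=157.4200. Δ = (V_up−V_dn)/(S_up−S_dn) = (47.8644−0.0000)/(207.7944−138.5296) = 0.6910. V = [p*·47.8644 + (1−p*)·0.0000]/1.13 = 24.0670. B = V − Δ·S = -84.7158.
(3,2): S=236.1300. Δ = (V_up−V_dn)/(S_up−S_dn) = (151.7617−47.8644)/(311.6917−207.7944) = 1.0000. V = [p*·151.7617 + (1−p*)·47.8644]/1.13 = 94.5991. B = V − Δ·S = -141.5310.
(3,3): S=354.1951. Δ = (V_up−V_dn)/(S_up−S_dn) = (307.6075−151.7617)/(467.5375−311.6917) = 1.0000. V = [p*·307.6075 + (1−p*)·151.7617]/1.13 = 212.6641. B = V − Δ·S = -141.5310.
(2,0): S=119.2576. Δ = (V_up−V_dn)/(S_up−S_dn) = (24.0670−0.0000)/(157.4200−104.9467) = 0.4587. V = [p*·24.0670 + (1−p*)·0.0000]/1.13 = 12.1013. B = V − Δ·S = -42.5965.
(2,1): S=178.8864. Δ = (V_up−V_dn)/(S_up−S_dn) = (94.5991−24.0670)/(236.1300−157.4200) = 0.8961. V = [p*·94.5991 + (1−p*)·24.0670]/1.13 = 56.7629. B = V − Δ·S = -103.5373.
(2,2): S=268.3296. Δ = (V_up−V_dn)/(S_up−S_dn) = (212.6641−94.5991)/(354.1951−236.1300) = 1.0000. V = [p*·212.6641 + (1−p*)·94.5991]/1.13 = 143.0810. B = V − Δ·S = -125.2486.
(1,0): S=135.5200. Δ = (V_up−V_dn)/(S_up−S_dn) = (56.7629−12.1013)/(178.8864−119.2576) = 0.7490. V = [p*·56.7629 + (1−p*)·12.1013]/1.13 = 33.1656. B = V − Δ·S = -68.3380.
(1,1): S=203.2800. Δ = (V_up−V_dn)/(S_up−S_dn) = (143.0810−56.7629)/(268.3296−178.8864) = 0.9651. V = [p*·143.0810 + (1−p*)·56.7629]/1.13 = 93.6347. B = V − Δ·S = -102.5427.
(0,0): S=154.0000. Δ = (V_up−V_dn)/(S_up−S_dn) = (93.6347−33.1656)/(203.2800−135.5200) = 0.8924. V = [p*·93.6347 + (1−p*)·33.1656]/1.13 = 59.7549. B = V − Δ·S = -77.6748.
The time-0 hedge costs 59.7549, which is the no-arbitrage price.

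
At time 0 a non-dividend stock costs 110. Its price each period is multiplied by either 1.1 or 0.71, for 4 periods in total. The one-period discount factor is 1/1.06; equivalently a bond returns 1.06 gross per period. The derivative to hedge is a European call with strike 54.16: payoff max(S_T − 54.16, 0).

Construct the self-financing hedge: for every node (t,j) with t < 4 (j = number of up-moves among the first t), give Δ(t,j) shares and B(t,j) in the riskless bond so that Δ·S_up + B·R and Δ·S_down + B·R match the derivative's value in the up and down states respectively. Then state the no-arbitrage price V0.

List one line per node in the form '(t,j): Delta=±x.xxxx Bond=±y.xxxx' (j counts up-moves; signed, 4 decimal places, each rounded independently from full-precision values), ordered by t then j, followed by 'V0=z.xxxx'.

Since d<R<u, set p* = (R−d)/(u−d) = 0.8974; price each node as the discounted p*-expectation of its children.
Terminal values V(4,·): V(4,0)=0.0000, V(4,1)=0.0000, V(4,2)=12.9357, V(4,3)=49.7911, V(4,4)=106.8910
(3,0): S=39.3702. Δ = (V_up−V_dn)/(S_up−S_dn) = (0.0000−0.0000)/(43.3072−27.9528) = 0.0000. V = [p*·0.0000 + (1−p*)·0.0000]/1.06 = 0.0000. B = V − Δ·S = 0.0000.
(3,1): S=60.9961. Δ = (V_up−V_dn)/(S_up−S_dn) = (12.9357−0.0000)/(67.0957−43.3072) = 0.5438. V = [p*·12.9357 + (1−p*)·0.0000]/1.06 = 10.9519. B = V − Δ·S = -22.2166.
(3,2): S=94.5010. Δ = (V_up−V_dn)/(S_up−S_dn) = (49.7911−12.9357)/(103.9511−67.0957) = 1.0000. V = [p*·49.7911 + (1−p*)·12.9357]/1.06 = 43.4067. B = V − Δ·S = -51.0943.
(3,3): S=146.4100. Δ = (V_up−V_dn)/(S_up−S_dn) = (106.8910−49.7911)/(161.0510−103.9511) = 1.0000. V = [p*·106.8910 + (1−p*)·49.7911]/1.06 = 95.3157. B = V − Δ·S = -51.0943.
(2,0): S=55.4510. Δ = (V_up−V_dn)/(S_up−S_dn) = (10.9519−0.0000)/(60.9961−39.3702) = 0.5064. V = [p*·10.9519 + (1−p*)·0.0000]/1.06 = 9.2723. B = V − Δ·S = -18.8094.
(2,1): S=85.9100. Δ = (V_up−V_dn)/(S_up−S_dn) = (43.4067−10.9519)/(94.5010−60.9961) = 0.9687. V = [p*·43.4067 + (1−p*)·10.9519]/1.06 = 37.8094. B = V − Δ·S = -45.4080.
(2,2): S=133.1000. Δ = (V_up−V_dn)/(S_up−S_dn) = (95.3157−43.4067)/(146.4100−94.5010) = 1.0000. V = [p*·95.3157 + (1−p*)·43.4067]/1.06 = 84.8978. B = V − Δ·S = -48.2022.
(1,0): S=78.1000. Δ = (V_up−V_dn)/(S_up−S_dn) = (37.8094−9.2723)/(85.9100−55.4510) = 0.9369. V = [p*·37.8094 + (1−p*)·9.2723]/1.06 = 32.9080. B = V − Δ·S = -40.2641.
(1,1): S=121.0000. Δ = (V_up−V_dn)/(S_up−S_dn) = (84.8978−37.8094)/(133.1000−85.9100) = 0.9978. V = [p*·84.8978 + (1−p*)·37.8094]/1.06 = 75.5361. B = V − Δ·S = -45.2034.
(0,0): S=110.0000. Δ = (V_up−V_dn)/(S_up−S_dn) = (75.5361−32.9080)/(121.0000−78.1000) = 0.9937. V = [p*·75.5361 + (1−p*)·32.9080]/1.06 = 67.1358. B = V − Δ·S = -42.1668.
Self-financing check: at every node Δ·S+B equals the discounted successor values.

(0,0): Delta=0.9937 Bond=-42.1668
(1,0): Delta=0.9369 Bond=-40.2641
(1,1): Delta=0.9978 Bond=-45.2034
(2,0): Delta=0.5064 Bond=-18.8094
(2,1): Delta=0.9687 Bond=-45.4080
(2,2): Delta=1.0000 Bond=-48.2022
(3,0): Delta=0.0000 Bond=0.0000
(3,1): Delta=0.5438 Bond=-22.2166
(3,2): Delta=1.0000 Bond=-51.0943
(3,3): Delta=1.0000 Bond=-51.0943
V0=67.1358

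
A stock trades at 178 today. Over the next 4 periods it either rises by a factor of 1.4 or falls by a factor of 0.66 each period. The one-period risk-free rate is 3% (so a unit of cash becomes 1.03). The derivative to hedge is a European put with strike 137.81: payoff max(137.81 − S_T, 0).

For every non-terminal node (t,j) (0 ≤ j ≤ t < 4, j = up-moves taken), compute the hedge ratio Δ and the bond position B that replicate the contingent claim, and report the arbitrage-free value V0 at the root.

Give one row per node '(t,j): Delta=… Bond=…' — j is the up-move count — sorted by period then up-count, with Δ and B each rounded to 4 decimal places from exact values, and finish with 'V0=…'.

No-arbitrage ⇒ martingale measure with p* = (R−d)/(u−d) = 0.5000.
At expiry t=4: V(4,0)=104.0350, V(4,1)=66.1660, V(4,2)=0.0000, V(4,3)=0.0000, V(4,4)=0.0000
  t=3,j=0: stock 51.1743 → up 71.6440 (V=66.1660), down 33.7750 (V=104.0350). Price 82.6218; hedge Δ=-1.0000, bond B=133.7961.
  t=3,j=1: stock 108.5515 → up 151.9721 (V=0.0000), down 71.6440 (V=66.1660). Price 32.1194; hedge Δ=-0.8237, bond B=121.5329.
  t=3,j=2: stock 230.2608 → up 322.3651 (V=0.0000), down 151.9721 (V=0.0000). Price 0.0000; hedge Δ=0.0000, bond B=0.0000.
  t=3,j=3: stock 488.4320 → up 683.8048 (V=0.0000), down 322.3651 (V=0.0000). Price 0.0000; hedge Δ=0.0000, bond B=0.0000.
  t=2,j=0: stock 77.5368 → up 108.5515 (V=32.1194), down 51.1743 (V=82.6218). Price 55.6996; hedge Δ=-0.8802, bond B=123.9461.
  t=2,j=1: stock 164.4720 → up 230.2608 (V=0.0000), down 108.5515 (V=32.1194). Price 15.5919; hedge Δ=-0.2639, bond B=58.9966.
  t=2,j=2: stock 348.8800 → up 488.4320 (V=0.0000), down 230.2608 (V=0.0000). Price 0.0000; hedge Δ=0.0000, bond B=0.0000.
  t=1,j=0: stock 117.4800 → up 164.4720 (V=15.5919), down 77.5368 (V=55.6996). Price 34.6076; hedge Δ=-0.4614, bond B=88.8071.
  t=1,j=1: stock 249.2000 → up 348.8800 (V=0.0000), down 164.4720 (V=15.5919). Price 7.5689; hedge Δ=-0.0846, bond B=28.6391.
  t=0,j=0: stock 178.0000 → up 249.2000 (V=7.5689), down 117.4800 (V=34.6076). Price 20.4740; hedge Δ=-0.2053, bond B=57.0127.
Self-financing check: at every node Δ·S+B equals the discounted successor values.

(0,0): Delta=-0.2053 Bond=57.0127
(1,0): Delta=-0.4614 Bond=88.8071
(1,1): Delta=-0.0846 Bond=28.6391
(2,0): Delta=-0.8802 Bond=123.9461
(2,1): Delta=-0.2639 Bond=58.9966
(2,2): Delta=0.0000 Bond=0.0000
(3,0): Delta=-1.0000 Bond=133.7961
(3,1): Delta=-0.8237 Bond=121.5329
(3,2): Delta=0.0000 Bond=0.0000
(3,3): Delta=0.0000 Bond=0.0000
V0=20.4740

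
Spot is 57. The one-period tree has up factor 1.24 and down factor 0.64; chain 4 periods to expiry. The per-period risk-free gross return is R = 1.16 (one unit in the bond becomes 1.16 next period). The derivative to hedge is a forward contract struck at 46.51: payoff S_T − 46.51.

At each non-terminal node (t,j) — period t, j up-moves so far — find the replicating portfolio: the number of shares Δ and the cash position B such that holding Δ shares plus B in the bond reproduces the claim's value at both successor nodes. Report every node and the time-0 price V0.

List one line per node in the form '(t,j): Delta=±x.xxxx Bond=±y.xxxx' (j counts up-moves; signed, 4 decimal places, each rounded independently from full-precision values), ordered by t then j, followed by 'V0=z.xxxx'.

Under the risk-neutral measure, an up-move has probability p* = (R−d)/(u−d) = 0.8667 and values discount at R = 1.16.
Payoff layer (t=4): V(4,0)=-36.9470, V(4,1)=-27.9817, V(4,2)=-10.6113, V(4,3)=23.0436, V(4,4)=88.2502
(3,0): S=14.9422. Δ = (V_up−V_dn)/(S_up−S_dn) = (-27.9817−-36.9470)/(18.5283−9.5630) = 1.0000. V = [p*·-27.9817 + (1−p*)·-36.9470]/1.16 = -25.1526. B = V − Δ·S = -40.0948.
(3,1): S=28.9505. Δ = (V_up−V_dn)/(S_up−S_dn) = (-10.6113−-27.9817)/(35.8987−18.5283) = 1.0000. V = [p*·-10.6113 + (1−p*)·-27.9817]/1.16 = -11.1443. B = V − Δ·S = -40.0948.
(3,2): S=56.0916. Δ = (V_up−V_dn)/(S_up−S_dn) = (23.0436−-10.6113)/(69.5536−35.8987) = 1.0000. V = [p*·23.0436 + (1−p*)·-10.6113]/1.16 = 15.9968. B = V − Δ·S = -40.0948.
(3,3): S=108.6776. Δ = (V_up−V_dn)/(S_up−S_dn) = (88.2502−23.0436)/(134.7602−69.5536) = 1.0000. V = [p*·88.2502 + (1−p*)·23.0436]/1.16 = 68.5827. B = V − Δ·S = -40.0948.
(2,0): S=23.3472. Δ = (V_up−V_dn)/(S_up−S_dn) = (-11.1443−-25.1526)/(28.9505−14.9422) = 1.0000. V = [p*·-11.1443 + (1−p*)·-25.1526]/1.16 = -11.2173. B = V − Δ·S = -34.5645.
(2,1): S=45.2352. Δ = (V_up−V_dn)/(S_up−S_dn) = (15.9968−-11.1443)/(56.0916−28.9505) = 1.0000. V = [p*·15.9968 + (1−p*)·-11.1443]/1.16 = 10.6707. B = V − Δ·S = -34.5645.
(2,2): S=87.6432. Δ = (V_up−V_dn)/(S_up−S_dn) = (68.5827−15.9968)/(108.6776−56.0916) = 1.0000. V = [p*·68.5827 + (1−p*)·15.9968]/1.16 = 53.0787. B = V − Δ·S = -34.5645.
(1,0): S=36.4800. Δ = (V_up−V_dn)/(S_up−S_dn) = (10.6707−-11.2173)/(45.2352−23.3472) = 1.0000. V = [p*·10.6707 + (1−p*)·-11.2173]/1.16 = 6.6830. B = V − Δ·S = -29.7970.
(1,1): S=70.6800. Δ = (V_up−V_dn)/(S_up−S_dn) = (53.0787−10.6707)/(87.6432−45.2352) = 1.0000. V = [p*·53.0787 + (1−p*)·10.6707]/1.16 = 40.8830. B = V − Δ·S = -29.7970.
(0,0): S=57.0000. Δ = (V_up−V_dn)/(S_up−S_dn) = (40.8830−6.6830)/(70.6800−36.4800) = 1.0000. V = [p*·40.8830 + (1−p*)·6.6830]/1.16 = 31.3129. B = V − Δ·S = -25.6871.
Each (Δ,B) replicates both successor values, so the strategy is self-financing and V0 is arbitrage-free.

(0,0): Delta=1.0000 Bond=-25.6871
(1,0): Delta=1.0000 Bond=-29.7970
(1,1): Delta=1.0000 Bond=-29.7970
(2,0): Delta=1.0000 Bond=-34.5645
(2,1): Delta=1.0000 Bond=-34.5645
(2,2): Delta=1.0000 Bond=-34.5645
(3,0): Delta=1.0000 Bond=-40.0948
(3,1): Delta=1.0000 Bond=-40.0948
(3,2): Delta=1.0000 Bond=-40.0948
(3,3): Delta=1.0000 Bond=-40.0948
V0=31.3129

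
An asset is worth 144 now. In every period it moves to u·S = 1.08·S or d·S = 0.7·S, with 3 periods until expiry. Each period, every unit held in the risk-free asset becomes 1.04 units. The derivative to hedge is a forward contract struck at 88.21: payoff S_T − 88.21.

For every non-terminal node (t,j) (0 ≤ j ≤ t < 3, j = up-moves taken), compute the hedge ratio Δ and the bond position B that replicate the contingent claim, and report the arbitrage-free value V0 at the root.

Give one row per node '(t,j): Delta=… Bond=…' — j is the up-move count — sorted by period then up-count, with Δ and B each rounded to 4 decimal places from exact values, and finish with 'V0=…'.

(0,0): Delta=1.0000 Bond=-78.4184
(1,0): Delta=1.0000 Bond=-81.5551
(1,1): Delta=1.0000 Bond=-81.5551
(2,0): Delta=1.0000 Bond=-84.8173
(2,1): Delta=1.0000 Bond=-84.8173
(2,2): Delta=1.0000 Bond=-84.8173
V0=65.5816

No-arbitrage ⇒ martingale measure with p* = (R−d)/(u−d) = 0.8947.
At expiry t=3: V(3,0)=-38.8180, V(3,1)=-12.0052, V(3,2)=29.3631, V(3,3)=93.1885
Node (2,0) S=70.5600: V=(p*·-12.0052+(1−p*)·-38.8180)/1.04=-14.2573; Δ=(-12.0052−-38.8180)/(76.2048−49.3920)=1.0000; B=V−Δ·S=-84.8173
Node (2,1) S=108.8640: V=(p*·29.3631+(1−p*)·-12.0052)/1.04=24.0467; Δ=(29.3631−-12.0052)/(117.5731−76.2048)=1.0000; B=V−Δ·S=-84.8173
Node (2,2) S=167.9616: V=(p*·93.1885+(1−p*)·29.3631)/1.04=83.1443; Δ=(93.1885−29.3631)/(181.3985−117.5731)=1.0000; B=V−Δ·S=-84.8173
Node (1,0) S=100.8000: V=(p*·24.0467+(1−p*)·-14.2573)/1.04=19.2449; Δ=(24.0467−-14.2573)/(108.8640−70.5600)=1.0000; B=V−Δ·S=-81.5551
Node (1,1) S=155.5200: V=(p*·83.1443+(1−p*)·24.0467)/1.04=73.9649; Δ=(83.1443−24.0467)/(167.9616−108.8640)=1.0000; B=V−Δ·S=-81.5551
Node (0,0) S=144.0000: V=(p*·73.9649+(1−p*)·19.2449)/1.04=65.5816; Δ=(73.9649−19.2449)/(155.5200−100.8000)=1.0000; B=V−Δ·S=-78.4184
Root portfolio cost Δ·144+B reproduces V0=65.5816.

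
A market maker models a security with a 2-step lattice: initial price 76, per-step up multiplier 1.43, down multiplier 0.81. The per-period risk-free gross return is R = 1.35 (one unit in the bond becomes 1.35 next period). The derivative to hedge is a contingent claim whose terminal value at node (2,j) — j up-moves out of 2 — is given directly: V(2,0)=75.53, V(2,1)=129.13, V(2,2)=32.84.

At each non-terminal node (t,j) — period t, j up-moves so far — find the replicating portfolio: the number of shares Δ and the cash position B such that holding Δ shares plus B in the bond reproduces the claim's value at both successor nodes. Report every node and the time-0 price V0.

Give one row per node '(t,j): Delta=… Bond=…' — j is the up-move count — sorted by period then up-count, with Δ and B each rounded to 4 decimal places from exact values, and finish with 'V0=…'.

(0,0): Delta=-1.2097 Bond=122.2192
(1,0): Delta=1.4043 Bond=4.0772
(1,1): Delta=-1.4290 Bond=188.8357
V0=30.2845

Since d<R<u, set p* = (R−d)/(u−d) = 0.8710; price each node as the discounted p*-expectation of its children.
At expiry t=2: V(2,0)=75.5300, V(2,1)=129.1300, V(2,2)=32.8400
(1,0): S=61.5600. Δ = (V_up−V_dn)/(S_up−S_dn) = (129.1300−75.5300)/(88.0308−49.8636) = 1.4043. V = [p*·129.1300 + (1−p*)·75.5300]/1.35 = 90.5288. B = V − Δ·S = 4.0772.
(1,1): S=108.6800. Δ = (V_up−V_dn)/(S_up−S_dn) = (32.8400−129.1300)/(155.4124−88.0308) = -1.4290. V = [p*·32.8400 + (1−p*)·129.1300]/1.35 = 33.5293. B = V − Δ·S = 188.8357.
(0,0): S=76.0000. Δ = (V_up−V_dn)/(S_up−S_dn) = (33.5293−90.5288)/(108.6800−61.5600) = -1.2097. V = [p*·33.5293 + (1−p*)·90.5288]/1.35 = 30.2845. B = V − Δ·S = 122.2192.
The time-0 hedge costs 30.2845, which is the no-arbitrage price.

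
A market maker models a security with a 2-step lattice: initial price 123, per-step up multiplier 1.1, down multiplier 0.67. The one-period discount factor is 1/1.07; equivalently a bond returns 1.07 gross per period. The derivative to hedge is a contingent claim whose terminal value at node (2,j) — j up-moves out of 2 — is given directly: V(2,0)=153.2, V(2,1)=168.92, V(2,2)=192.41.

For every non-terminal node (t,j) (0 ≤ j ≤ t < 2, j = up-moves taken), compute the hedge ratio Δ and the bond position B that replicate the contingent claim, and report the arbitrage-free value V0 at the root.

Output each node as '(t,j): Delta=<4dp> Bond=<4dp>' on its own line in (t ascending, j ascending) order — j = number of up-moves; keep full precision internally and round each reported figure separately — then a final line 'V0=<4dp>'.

No-arbitrage ⇒ martingale measure with p* = (R−d)/(u−d) = 0.9302.
Terminal values V(2,·): V(2,0)=153.2000, V(2,1)=168.9200, V(2,2)=192.4100
Node (1,0) S=82.4100: V=(p*·168.9200+(1−p*)·153.2000)/1.07=156.8442; Δ=(168.9200−153.2000)/(90.6510−55.2147)=0.4436; B=V−Δ·S=120.2860
Node (1,1) S=135.3000: V=(p*·192.4100+(1−p*)·168.9200)/1.07=178.2908; Δ=(192.4100−168.9200)/(148.8300−90.6510)=0.4038; B=V−Δ·S=123.6629
Node (0,0) S=123.0000: V=(p*·178.2908+(1−p*)·156.8442)/1.07=165.2285; Δ=(178.2908−156.8442)/(135.3000−82.4100)=0.4055; B=V−Δ·S=115.3526
Check: Δ(0,0)·S0 + B(0,0) = 165.2285 = V0.

(0,0): Delta=0.4055 Bond=115.3526
(1,0): Delta=0.4436 Bond=120.2860
(1,1): Delta=0.4038 Bond=123.6629
V0=165.2285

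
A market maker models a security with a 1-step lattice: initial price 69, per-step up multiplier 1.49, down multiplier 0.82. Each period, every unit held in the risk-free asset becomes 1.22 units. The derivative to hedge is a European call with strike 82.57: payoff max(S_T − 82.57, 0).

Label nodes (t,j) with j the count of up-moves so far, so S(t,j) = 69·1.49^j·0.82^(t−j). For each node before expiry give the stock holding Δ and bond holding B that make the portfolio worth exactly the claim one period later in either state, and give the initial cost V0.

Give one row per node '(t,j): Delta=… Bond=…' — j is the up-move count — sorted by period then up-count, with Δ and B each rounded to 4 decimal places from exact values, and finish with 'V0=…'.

(0,0): Delta=0.4378 Bond=-20.3044
V0=9.9046

Since d<R<u, set p* = (R−d)/(u−d) = 0.5970; price each node as the discounted p*-expectation of its children.
Payoff layer (t=1): V(1,0)=0.0000, V(1,1)=20.2400
Node (0,0) S=69.0000: V=(p*·20.2400+(1−p*)·0.0000)/1.22=9.9046; Δ=(20.2400−0.0000)/(102.8100−56.5800)=0.4378; B=V−Δ·S=-20.3044
Check: Δ(0,0)·S0 + B(0,0) = 9.9046 = V0.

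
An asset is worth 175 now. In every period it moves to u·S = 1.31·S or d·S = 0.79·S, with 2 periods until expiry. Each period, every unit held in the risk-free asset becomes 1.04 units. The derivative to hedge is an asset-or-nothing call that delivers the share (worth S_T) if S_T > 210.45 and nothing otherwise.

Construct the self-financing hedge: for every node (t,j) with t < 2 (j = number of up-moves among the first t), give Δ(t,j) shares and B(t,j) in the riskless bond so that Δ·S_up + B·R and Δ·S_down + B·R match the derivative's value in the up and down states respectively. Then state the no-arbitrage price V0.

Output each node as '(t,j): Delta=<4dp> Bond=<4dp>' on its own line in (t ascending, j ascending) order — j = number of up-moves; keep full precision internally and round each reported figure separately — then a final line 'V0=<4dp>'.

(0,0): Delta=1.5256 Bond=-202.8030
(1,0): Delta=0.0000 Bond=0.0000
(1,1): Delta=2.5192 Bond=-438.7034
V0=64.1782

Risk-neutral probability p* = (R−d)/(u−d) = (1.04−0.79)/(1.31−0.79) = 0.4808.
Payoff layer (t=2): V(2,0)=0.0000, V(2,1)=0.0000, V(2,2)=300.3175
  t=1,j=0: stock 138.2500 → up 181.1075 (V=0.0000), down 109.2175 (V=0.0000). Price 0.0000; hedge Δ=0.0000, bond B=0.0000.
  t=1,j=1: stock 229.2500 → up 300.3175 (V=300.3175), down 181.1075 (V=0.0000). Price 138.8302; hedge Δ=2.5192, bond B=-438.7034.
  t=0,j=0: stock 175.0000 → up 229.2500 (V=138.8302), down 138.2500 (V=0.0000). Price 64.1782; hedge Δ=1.5256, bond B=-202.8030.
Root portfolio cost Δ·175+B reproduces V0=64.1782.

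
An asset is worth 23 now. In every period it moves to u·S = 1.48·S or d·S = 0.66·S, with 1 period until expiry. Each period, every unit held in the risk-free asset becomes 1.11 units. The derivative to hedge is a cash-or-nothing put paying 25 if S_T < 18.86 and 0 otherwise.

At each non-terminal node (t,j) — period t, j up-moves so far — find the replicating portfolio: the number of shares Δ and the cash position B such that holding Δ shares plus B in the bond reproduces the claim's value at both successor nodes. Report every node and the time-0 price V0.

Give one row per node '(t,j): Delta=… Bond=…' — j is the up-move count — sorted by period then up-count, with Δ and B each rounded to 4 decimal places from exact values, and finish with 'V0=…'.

No-arbitrage ⇒ martingale measure with p* = (R−d)/(u−d) = 0.5488.
Terminal values V(1,·): V(1,0)=25.0000, V(1,1)=0.0000
Node (0,0) S=23.0000: V=(p*·0.0000+(1−p*)·25.0000)/1.11=10.1626; Δ=(0.0000−25.0000)/(34.0400−15.1800)=-1.3256; B=V−Δ·S=40.6504
Check: Δ(0,0)·S0 + B(0,0) = 10.1626 = V0.

(0,0): Delta=-1.3256 Bond=40.6504
V0=10.1626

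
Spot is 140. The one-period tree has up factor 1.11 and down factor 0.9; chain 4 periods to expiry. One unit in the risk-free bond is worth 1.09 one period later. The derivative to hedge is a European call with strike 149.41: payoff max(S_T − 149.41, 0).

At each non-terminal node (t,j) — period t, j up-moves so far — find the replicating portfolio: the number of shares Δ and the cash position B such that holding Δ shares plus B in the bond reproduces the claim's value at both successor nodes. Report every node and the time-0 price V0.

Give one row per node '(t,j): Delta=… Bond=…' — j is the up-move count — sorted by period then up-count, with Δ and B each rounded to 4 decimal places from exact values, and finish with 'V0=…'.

The replicating-portfolio and risk-neutral prices coincide; use p* = (1.09−0.9)/(1.11−0.9) = 0.9048 for the latter.
Terminal payoffs: V(4,0)=0.0000, V(4,1)=0.0000, V(4,2)=0.0000, V(4,3)=22.9115, V(4,4)=63.1199
  t=3,j=0: stock 102.0600 → up 113.2866 (V=0.0000), down 91.8540 (V=0.0000). Price 0.0000; hedge Δ=0.0000, bond B=0.0000.
  t=3,j=1: stock 125.8740 → up 139.7201 (V=0.0000), down 113.2866 (V=0.0000). Price 0.0000; hedge Δ=0.0000, bond B=0.0000.
  t=3,j=2: stock 155.2446 → up 172.3215 (V=22.9115), down 139.7201 (V=0.0000). Price 19.0179; hedge Δ=0.7028, bond B=-90.0846.
  t=3,j=3: stock 191.4683 → up 212.5299 (V=63.1199), down 172.3215 (V=22.9115). Price 54.3949; hedge Δ=1.0000, bond B=-137.0734.
  t=2,j=0: stock 113.4000 → up 125.8740 (V=0.0000), down 102.0600 (V=0.0000). Price 0.0000; hedge Δ=0.0000, bond B=0.0000.
  t=2,j=1: stock 139.8600 → up 155.2446 (V=19.0179), down 125.8740 (V=0.0000). Price 15.7859; hedge Δ=0.6475, bond B=-74.7753.
  t=2,j=2: stock 172.4940 → up 191.4683 (V=54.3949), down 155.2446 (V=19.0179). Price 46.8126; hedge Δ=0.9766, bond B=-121.6498.
  t=1,j=0: stock 126.0000 → up 139.8600 (V=15.7859), down 113.4000 (V=0.0000). Price 13.1032; hedge Δ=0.5966, bond B=-62.0677.
  t=1,j=1: stock 155.4000 → up 172.4940 (V=46.8126), down 139.8600 (V=15.7859). Price 40.2364; hedge Δ=0.9507, bond B=-107.5097.
  t=0,j=0: stock 140.0000 → up 155.4000 (V=40.2364), down 126.0000 (V=13.1032). Price 34.5434; hedge Δ=0.9229, bond B=-94.6623.
Each (Δ,B) replicates both successor values, so the strategy is self-financing and V0 is arbitrage-free.

(0,0): Delta=0.9229 Bond=-94.6623
(1,0): Delta=0.5966 Bond=-62.0677
(1,1): Delta=0.9507 Bond=-107.5097
(2,0): Delta=0.0000 Bond=0.0000
(2,1): Delta=0.6475 Bond=-74.7753
(2,2): Delta=0.9766 Bond=-121.6498
(3,0): Delta=0.0000 Bond=0.0000
(3,1): Delta=0.0000 Bond=0.0000
(3,2): Delta=0.7028 Bond=-90.0846
(3,3): Delta=1.0000 Bond=-137.0734
V0=34.5434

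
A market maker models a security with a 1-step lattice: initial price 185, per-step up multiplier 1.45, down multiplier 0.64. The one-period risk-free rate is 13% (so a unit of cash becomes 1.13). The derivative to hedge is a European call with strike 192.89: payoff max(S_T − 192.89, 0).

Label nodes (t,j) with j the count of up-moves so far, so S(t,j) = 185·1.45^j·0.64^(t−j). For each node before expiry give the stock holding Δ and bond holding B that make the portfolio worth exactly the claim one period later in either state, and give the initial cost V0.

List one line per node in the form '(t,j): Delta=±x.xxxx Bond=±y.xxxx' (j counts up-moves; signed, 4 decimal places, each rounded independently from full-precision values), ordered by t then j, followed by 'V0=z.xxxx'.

(0,0): Delta=0.5029 Bond=-52.6935
V0=40.3435

Since d<R<u, set p* = (R−d)/(u−d) = 0.6049; price each node as the discounted p*-expectation of its children.
Terminal values V(1,·): V(1,0)=0.0000, V(1,1)=75.3600
(0,0): S=185.0000. Δ = (V_up−V_dn)/(S_up−S_dn) = (75.3600−0.0000)/(268.2500−118.4000) = 0.5029. V = [p*·75.3600 + (1−p*)·0.0000]/1.13 = 40.3435. B = V − Δ·S = -52.6935.
Self-financing check: at every node Δ·S+B equals the discounted successor values.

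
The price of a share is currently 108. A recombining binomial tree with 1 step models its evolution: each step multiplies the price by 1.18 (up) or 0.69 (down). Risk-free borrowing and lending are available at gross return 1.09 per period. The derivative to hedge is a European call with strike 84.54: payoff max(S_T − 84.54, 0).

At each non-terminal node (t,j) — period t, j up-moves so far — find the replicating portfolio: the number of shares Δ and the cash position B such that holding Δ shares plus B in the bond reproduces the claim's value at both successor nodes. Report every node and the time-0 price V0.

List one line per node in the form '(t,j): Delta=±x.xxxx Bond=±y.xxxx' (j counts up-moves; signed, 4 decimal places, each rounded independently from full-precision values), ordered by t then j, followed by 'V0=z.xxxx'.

Risk-neutral probability p* = (R−d)/(u−d) = (1.09−0.69)/(1.18−0.69) = 0.8163.
At expiry t=1: V(1,0)=0.0000, V(1,1)=42.9000
  t=0,j=0: stock 108.0000 → up 127.4400 (V=42.9000), down 74.5200 (V=0.0000). Price 32.1288; hedge Δ=0.8107, bond B=-55.4222.
The time-0 hedge costs 32.1288, which is the no-arbitrage price.

(0,0): Delta=0.8107 Bond=-55.4222
V0=32.1288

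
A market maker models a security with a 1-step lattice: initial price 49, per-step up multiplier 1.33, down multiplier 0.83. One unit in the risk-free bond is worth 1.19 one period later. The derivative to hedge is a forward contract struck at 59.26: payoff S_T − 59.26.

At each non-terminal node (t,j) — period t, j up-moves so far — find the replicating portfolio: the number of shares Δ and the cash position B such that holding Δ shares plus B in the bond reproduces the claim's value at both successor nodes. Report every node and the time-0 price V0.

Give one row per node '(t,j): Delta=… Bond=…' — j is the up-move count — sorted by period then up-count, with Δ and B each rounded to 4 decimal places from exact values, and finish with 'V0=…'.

(0,0): Delta=1.0000 Bond=-49.7983
V0=-0.7983

The replicating-portfolio and risk-neutral prices coincide; use p* = (1.19−0.83)/(1.33−0.83) = 0.7200 for the latter.
At expiry t=1: V(1,0)=-18.5900, V(1,1)=5.9100
  t=0,j=0: stock 49.0000 → up 65.1700 (V=5.9100), down 40.6700 (V=-18.5900). Price -0.7983; hedge Δ=1.0000, bond B=-49.7983.
The time-0 hedge costs -0.7983, which is the no-arbitrage price.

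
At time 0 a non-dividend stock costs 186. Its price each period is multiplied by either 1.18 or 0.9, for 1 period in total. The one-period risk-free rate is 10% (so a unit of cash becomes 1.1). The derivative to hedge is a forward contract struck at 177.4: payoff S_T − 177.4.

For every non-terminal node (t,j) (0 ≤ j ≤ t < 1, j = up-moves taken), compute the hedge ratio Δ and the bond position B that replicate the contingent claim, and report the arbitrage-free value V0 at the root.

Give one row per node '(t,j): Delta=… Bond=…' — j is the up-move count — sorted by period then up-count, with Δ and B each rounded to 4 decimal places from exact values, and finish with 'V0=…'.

(0,0): Delta=1.0000 Bond=-161.2727
V0=24.7273

Since d<R<u, set p* = (R−d)/(u−d) = 0.7143; price each node as the discounted p*-expectation of its children.
At expiry t=1: V(1,0)=-10.0000, V(1,1)=42.0800
Node (0,0) S=186.0000: V=(p*·42.0800+(1−p*)·-10.0000)/1.1=24.7273; Δ=(42.0800−-10.0000)/(219.4800−167.4000)=1.0000; B=V−Δ·S=-161.2727
Self-financing check: at every node Δ·S+B equals the discounted successor values.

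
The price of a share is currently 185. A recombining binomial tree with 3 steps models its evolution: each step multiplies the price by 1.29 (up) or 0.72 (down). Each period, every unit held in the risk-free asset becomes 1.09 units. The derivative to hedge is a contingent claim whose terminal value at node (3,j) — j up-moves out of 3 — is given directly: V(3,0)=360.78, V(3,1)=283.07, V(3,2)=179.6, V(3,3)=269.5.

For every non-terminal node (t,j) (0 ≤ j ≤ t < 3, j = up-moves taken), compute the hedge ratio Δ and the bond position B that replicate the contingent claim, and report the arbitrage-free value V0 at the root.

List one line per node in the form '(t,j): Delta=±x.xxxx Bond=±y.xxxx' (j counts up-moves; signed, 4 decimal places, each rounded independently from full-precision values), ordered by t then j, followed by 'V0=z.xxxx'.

(0,0): Delta=-0.1502 Bond=210.6608
(1,0): Delta=-1.1411 Bond=361.6012
(1,1): Delta=0.1487 Bond=158.2792
(2,0): Delta=-1.4216 Bond=421.0459
(2,1): Delta=-1.0564 Bond=379.6045
(2,2): Delta=0.5123 Bond=60.5891
V0=182.8704

No-arbitrage ⇒ martingale measure with p* = (R−d)/(u−d) = 0.6491.
Payoff layer (t=3): V(3,0)=360.7800, V(3,1)=283.0700, V(3,2)=179.6000, V(3,3)=269.5000
Node (2,0) S=95.9040: V=(p*·283.0700+(1−p*)·360.7800)/1.09=284.7125; Δ=(283.0700−360.7800)/(123.7162−69.0509)=-1.4216; B=V−Δ·S=421.0459
Node (2,1) S=171.8280: V=(p*·179.6000+(1−p*)·283.0700)/1.09=198.0782; Δ=(179.6000−283.0700)/(221.6581−123.7162)=-1.0564; B=V−Δ·S=379.6045
Node (2,2) S=307.8585: V=(p*·269.5000+(1−p*)·179.6000)/1.09=218.3084; Δ=(269.5000−179.6000)/(397.1375−221.6581)=0.5123; B=V−Δ·S=60.5891
Node (1,0) S=133.2000: V=(p*·198.0782+(1−p*)·284.7125)/1.09=209.6112; Δ=(198.0782−284.7125)/(171.8280−95.9040)=-1.1411; B=V−Δ·S=361.6012
Node (1,1) S=238.6500: V=(p*·218.3084+(1−p*)·198.0782)/1.09=193.7707; Δ=(218.3084−198.0782)/(307.8585−171.8280)=0.1487; B=V−Δ·S=158.2792
Node (0,0) S=185.0000: V=(p*·193.7707+(1−p*)·209.6112)/1.09=182.8704; Δ=(193.7707−209.6112)/(238.6500−133.2000)=-0.1502; B=V−Δ·S=210.6608
Each (Δ,B) replicates both successor values, so the strategy is self-financing and V0 is arbitrage-free.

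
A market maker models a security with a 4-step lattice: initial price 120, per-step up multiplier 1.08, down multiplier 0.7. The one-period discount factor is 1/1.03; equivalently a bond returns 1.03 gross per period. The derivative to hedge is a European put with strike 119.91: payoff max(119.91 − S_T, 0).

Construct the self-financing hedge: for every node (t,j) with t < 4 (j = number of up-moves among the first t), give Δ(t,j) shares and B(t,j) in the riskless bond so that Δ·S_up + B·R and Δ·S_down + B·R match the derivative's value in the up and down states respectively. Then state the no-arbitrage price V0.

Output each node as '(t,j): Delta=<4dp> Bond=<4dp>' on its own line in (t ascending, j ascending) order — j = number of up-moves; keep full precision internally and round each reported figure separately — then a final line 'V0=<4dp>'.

The replicating-portfolio and risk-neutral prices coincide; use p* = (1.03−0.7)/(1.08−0.7) = 0.8684 for the latter.
Payoff layer (t=4): V(4,0)=91.0980, V(4,1)=75.4572, V(4,2)=51.3257, V(4,3)=14.0942, V(4,4)=0.0000
Node (3,0) S=41.1600: V=(p*·75.4572+(1−p*)·91.0980)/1.03=75.2575; Δ=(75.4572−91.0980)/(44.4528−28.8120)=-1.0000; B=V−Δ·S=116.4175
Node (3,1) S=63.5040: V=(p*·51.3257+(1−p*)·75.4572)/1.03=52.9135; Δ=(51.3257−75.4572)/(68.5843−44.4528)=-1.0000; B=V−Δ·S=116.4175
Node (3,2) S=97.9776: V=(p*·14.0942+(1−p*)·51.3257)/1.03=18.4399; Δ=(14.0942−51.3257)/(105.8158−68.5843)=-1.0000; B=V−Δ·S=116.4175
Node (3,3) S=151.1654: V=(p*·0.0000+(1−p*)·14.0942)/1.03=1.8005; Δ=(0.0000−14.0942)/(163.2587−105.8158)=-0.2454; B=V−Δ·S=38.8905
Node (2,0) S=58.8000: V=(p*·52.9135+(1−p*)·75.2575)/1.03=54.2267; Δ=(52.9135−75.2575)/(63.5040−41.1600)=-1.0000; B=V−Δ·S=113.0267
Node (2,1) S=90.7200: V=(p*·18.4399+(1−p*)·52.9135)/1.03=22.3067; Δ=(18.4399−52.9135)/(97.9776−63.5040)=-1.0000; B=V−Δ·S=113.0267
Node (2,2) S=139.9680: V=(p*·1.8005+(1−p*)·18.4399)/1.03=3.8737; Δ=(1.8005−18.4399)/(151.1654−97.9776)=-0.3128; B=V−Δ·S=47.6615
Node (1,0) S=84.0000: V=(p*·22.3067+(1−p*)·54.2267)/1.03=25.7346; Δ=(22.3067−54.2267)/(90.7200−58.8000)=-1.0000; B=V−Δ·S=109.7346
Node (1,1) S=129.6000: V=(p*·3.8737+(1−p*)·22.3067)/1.03=6.1156; Δ=(3.8737−22.3067)/(139.9680−90.7200)=-0.3743; B=V−Δ·S=54.6235
Node (0,0) S=120.0000: V=(p*·6.1156+(1−p*)·25.7346)/1.03=8.4437; Δ=(6.1156−25.7346)/(129.6000−84.0000)=-0.4302; B=V−Δ·S=60.0728
Self-financing check: at every node Δ·S+B equals the discounted successor values.

(0,0): Delta=-0.4302 Bond=60.0728
(1,0): Delta=-1.0000 Bond=109.7346
(1,1): Delta=-0.3743 Bond=54.6235
(2,0): Delta=-1.0000 Bond=113.0267
(2,1): Delta=-1.0000 Bond=113.0267
(2,2): Delta=-0.3128 Bond=47.6615
(3,0): Delta=-1.0000 Bond=116.4175
(3,1): Delta=-1.0000 Bond=116.4175
(3,2): Delta=-1.0000 Bond=116.4175
(3,3): Delta=-0.2454 Bond=38.8905
V0=8.4437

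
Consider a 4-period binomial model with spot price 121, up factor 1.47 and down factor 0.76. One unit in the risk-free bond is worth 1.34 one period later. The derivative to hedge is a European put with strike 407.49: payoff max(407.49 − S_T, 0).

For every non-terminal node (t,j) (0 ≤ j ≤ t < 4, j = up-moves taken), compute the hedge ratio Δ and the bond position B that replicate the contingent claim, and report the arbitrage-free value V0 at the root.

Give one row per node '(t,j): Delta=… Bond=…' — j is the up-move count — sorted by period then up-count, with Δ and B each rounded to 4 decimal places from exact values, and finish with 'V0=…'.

(0,0): Delta=-0.5846 Bond=97.8771
(1,0): Delta=-1.0000 Bond=169.3568
(1,1): Delta=-0.5364 Bond=122.5929
(2,0): Delta=-1.0000 Bond=226.9381
(2,1): Delta=-1.0000 Bond=226.9381
(2,2): Delta=-0.4827 Bond=150.2291
(3,0): Delta=-1.0000 Bond=304.0970
(3,1): Delta=-1.0000 Bond=304.0970
(3,2): Delta=-1.0000 Bond=304.0970
(3,3): Delta=-0.4228 Bond=178.2679
V0=27.1422

Risk-neutral probability p* = (R−d)/(u−d) = (1.34−0.76)/(1.47−0.76) = 0.8169.
At expiry t=4: V(4,0)=367.1218, V(4,1)=329.4093, V(4,2)=256.4656, V(4,3)=115.3769, V(4,4)=0.0000
  t=3,j=0: stock 53.1161 → up 78.0807 (V=329.4093), down 40.3682 (V=367.1218). Price 250.9809; hedge Δ=-1.0000, bond B=304.0970.
  t=3,j=1: stock 102.7377 → up 151.0244 (V=256.4656), down 78.0807 (V=329.4093). Price 201.3593; hedge Δ=-1.0000, bond B=304.0970.
  t=3,j=2: stock 198.7164 → up 292.1131 (V=115.3769), down 151.0244 (V=256.4656). Price 105.3807; hedge Δ=-1.0000, bond B=304.0970.
  t=3,j=3: stock 384.3593 → up 565.0081 (V=0.0000), down 292.1131 (V=115.3769). Price 15.7652; hedge Δ=-0.4228, bond B=178.2679.
  t=2,j=0: stock 69.8896 → up 102.7377 (V=201.3593), down 53.1161 (V=250.9809). Price 157.0485; hedge Δ=-1.0000, bond B=226.9381.
  t=2,j=1: stock 135.1812 → up 198.7164 (V=105.3807), down 102.7377 (V=201.3593). Price 91.7569; hedge Δ=-1.0000, bond B=226.9381.
  t=2,j=2: stock 261.4689 → up 384.3593 (V=15.7652), down 198.7164 (V=105.3807). Price 24.0102; hedge Δ=-0.4827, bond B=150.2291.
  t=1,j=0: stock 91.9600 → up 135.1812 (V=91.7569), down 69.8896 (V=157.0485). Price 77.3968; hedge Δ=-1.0000, bond B=169.3568.
  t=1,j=1: stock 177.8700 → up 261.4689 (V=24.0102), down 135.1812 (V=91.7569). Price 27.1750; hedge Δ=-0.5364, bond B=122.5929.
  t=0,j=0: stock 121.0000 → up 177.8700 (V=27.1750), down 91.9600 (V=77.3968). Price 27.1422; hedge Δ=-0.5846, bond B=97.8771.
The time-0 hedge costs 27.1422, which is the no-arbitrage price.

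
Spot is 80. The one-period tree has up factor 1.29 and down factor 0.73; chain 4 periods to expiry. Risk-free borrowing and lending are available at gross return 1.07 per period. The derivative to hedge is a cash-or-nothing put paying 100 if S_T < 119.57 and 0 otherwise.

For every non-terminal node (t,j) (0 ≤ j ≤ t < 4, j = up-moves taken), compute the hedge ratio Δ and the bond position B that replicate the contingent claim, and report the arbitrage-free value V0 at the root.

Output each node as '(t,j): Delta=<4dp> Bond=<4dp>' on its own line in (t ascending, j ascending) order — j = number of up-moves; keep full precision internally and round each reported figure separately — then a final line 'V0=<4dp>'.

Risk-neutral probability p* = (R−d)/(u−d) = (1.07−0.73)/(1.29−0.73) = 0.6071.
Payoff layer (t=4): V(4,0)=100.0000, V(4,1)=100.0000, V(4,2)=100.0000, V(4,3)=0.0000, V(4,4)=0.0000
  t=3,j=0: stock 31.1214 → up 40.1466 (V=100.0000), down 22.7186 (V=100.0000). Price 93.4579; hedge Δ=0.0000, bond B=93.4579.
  t=3,j=1: stock 54.9953 → up 70.9439 (V=100.0000), down 40.1466 (V=100.0000). Price 93.4579; hedge Δ=0.0000, bond B=93.4579.
  t=3,j=2: stock 97.1834 → up 125.3666 (V=0.0000), down 70.9439 (V=100.0000). Price 36.7156; hedge Δ=-1.8375, bond B=215.2870.
  t=3,j=3: stock 171.7351 → up 221.5383 (V=0.0000), down 125.3666 (V=0.0000). Price 0.0000; hedge Δ=0.0000, bond B=0.0000.
  t=2,j=0: stock 42.6320 → up 54.9953 (V=93.4579), down 31.1214 (V=93.4579). Price 87.3439; hedge Δ=0.0000, bond B=87.3439.
  t=2,j=1: stock 75.3360 → up 97.1834 (V=36.7156), down 54.9953 (V=93.4579). Price 55.1470; hedge Δ=-1.3450, bond B=156.4725.
  t=2,j=2: stock 133.1280 → up 171.7351 (V=0.0000), down 97.1834 (V=36.7156). Price 13.4804; hedge Δ=-0.4925, bond B=79.0440.
  t=1,j=0: stock 58.4000 → up 75.3360 (V=55.1470), down 42.6320 (V=87.3439). Price 63.3605; hedge Δ=-0.9845, bond B=120.8550.
  t=1,j=1: stock 103.2000 → up 133.1280 (V=13.4804), down 75.3360 (V=55.1470). Price 27.8966; hedge Δ=-0.7210, bond B=102.3013.
  t=0,j=0: stock 80.0000 → up 103.2000 (V=27.8966), down 58.4000 (V=63.3605). Price 39.0924; hedge Δ=-0.7916, bond B=102.4208.
Self-financing check: at every node Δ·S+B equals the discounted successor values.

(0,0): Delta=-0.7916 Bond=102.4208
(1,0): Delta=-0.9845 Bond=120.8550
(1,1): Delta=-0.7210 Bond=102.3013
(2,0): Delta=0.0000 Bond=87.3439
(2,1): Delta=-1.3450 Bond=156.4725
(2,2): Delta=-0.4925 Bond=79.0440
(3,0): Delta=0.0000 Bond=93.4579
(3,1): Delta=0.0000 Bond=93.4579
(3,2): Delta=-1.8375 Bond=215.2870
(3,3): Delta=0.0000 Bond=0.0000
V0=39.0924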